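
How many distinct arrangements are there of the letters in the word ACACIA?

60

ACACIA has 6 letters with A appearing 3 times and C appearing twice.
Dividing 6! = 720 by 3!·2! = 12 for the repeated letters gives 60.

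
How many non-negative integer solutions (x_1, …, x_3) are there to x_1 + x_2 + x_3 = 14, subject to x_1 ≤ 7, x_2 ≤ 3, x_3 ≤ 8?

Ignoring the caps, the number of non-negative solutions to x_1+…+x_3 = 14 is C(16,2) = 120.
Subtract solutions that violate a single cap (substitute x_i' = x_i − (cap_i+1)): x_1 ≥ 8 gives C(8,2) = 28; x_2 ≥ 4 gives C(12,2) = 66; x_3 ≥ 9 gives C(7,2) = 21. Together 115.
Add back pairs where two caps are both exceeded: 6 + 0 + 3 = 9.
By inclusion–exclusion the count is 120 − 115 + 9 = 14.

14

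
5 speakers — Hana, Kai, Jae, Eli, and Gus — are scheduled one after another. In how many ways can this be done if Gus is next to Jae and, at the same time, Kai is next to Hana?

24

Treat {Gus,Jae} as one block (2 orders) and {Kai,Hana} as another (2 orders).
That leaves 3 units to arrange: 2 × 2 × 3! = 4 × 6 = 24.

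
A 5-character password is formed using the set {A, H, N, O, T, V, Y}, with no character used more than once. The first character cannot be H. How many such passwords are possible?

The first character has 7−1 = 6 choices (anything except H).
The remaining 4 characters are filled from the other 6 symbols without repetition: 6 × 5 × 4 × 3 = 360.
Total: 6 × 360 = 2160.

2160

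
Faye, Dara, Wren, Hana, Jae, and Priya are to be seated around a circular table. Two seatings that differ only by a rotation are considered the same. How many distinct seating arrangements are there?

Around a circle, 6 distinct people have 6!/6 = (5)! = 120 rotationally distinct seatings.

120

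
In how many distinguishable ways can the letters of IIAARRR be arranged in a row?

210

IIAARRR has 7 letters with A appearing twice, I appearing twice, and R appearing 3 times.
So there are 7! / (3!·2!·2!) = 210 distinguishable arrangements.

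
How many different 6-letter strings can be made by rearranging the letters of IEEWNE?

120

Letter multiplicities in IEEWNE: E×3, I×1, N×1, W×1.
So there are 6! / (3!) = 120 distinguishable arrangements.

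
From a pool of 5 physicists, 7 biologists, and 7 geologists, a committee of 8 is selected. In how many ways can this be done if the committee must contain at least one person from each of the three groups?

Total 8-person selections from all 19: C(19,8) = 75582.
Subtract selections that omit an entire group: no physicists → C(14,8) = 3003; no biologists → C(12,8) = 495; no geologists → C(12,8) = 495.
Add back selections omitting two groups (i.e. drawn from a single group): C(5,8) + C(7,8) + C(7,8) = 0.
By inclusion–exclusion: 75582 − 3993 + 0 = 71589.

71589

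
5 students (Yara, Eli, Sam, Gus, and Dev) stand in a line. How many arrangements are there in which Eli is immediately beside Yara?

Place the 3 others and the Eli-Yara pair as 4 objects in a line; the pair has 2 internal arrangements.
That gives 2 × 4! = 2 × 24 = 48.

48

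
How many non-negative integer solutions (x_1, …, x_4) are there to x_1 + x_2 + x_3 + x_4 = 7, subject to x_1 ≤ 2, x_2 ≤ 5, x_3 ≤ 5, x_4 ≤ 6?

Ignoring the caps, the number of non-negative solutions to x_1+…+x_4 = 7 is C(10,3) = 120.
Subtract solutions that violate a single cap (substitute x_i' = x_i − (cap_i+1)): x_1 ≥ 3 gives C(7,3) = 35; x_2 ≥ 6 gives C(4,3) = 4; x_3 ≥ 6 gives C(4,3) = 4; x_4 ≥ 7 gives C(3,3) = 1. Together 44.
No two caps can be exceeded simultaneously, so the pair terms are all 0.
By inclusion–exclusion the count is 120 − 44 + 0 = 76.

76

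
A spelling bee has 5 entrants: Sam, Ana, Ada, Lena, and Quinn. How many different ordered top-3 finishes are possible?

60

There are 5 choices for 1st place, 4 for 2nd, and 3 for 3rd.
That gives 5 × 4 × 3 = 60.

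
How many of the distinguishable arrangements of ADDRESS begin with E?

Fix E in the first position and arrange the remaining 6 letters.
Those 6 letters have D appearing twice and S appearing twice, giving (6)!/(2!·2!) = 180.

180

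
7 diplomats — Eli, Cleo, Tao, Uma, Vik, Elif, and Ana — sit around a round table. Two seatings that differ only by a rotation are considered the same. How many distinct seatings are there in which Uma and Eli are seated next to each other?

240

Treat {Uma, Eli} as one unit (2 internal orders) and seat the resulting 6 units around the table: (5)! circular arrangements.
So 2 × (5)! = 2 × 120 = 240.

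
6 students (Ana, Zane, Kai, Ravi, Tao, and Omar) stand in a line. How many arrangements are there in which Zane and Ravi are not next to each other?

480

Of the 6! = 720 arrangements, those with Zane and Ravi adjacent number 2 × 5! = 240 (treat the pair as a block with 2 internal orders).
Complementary counting: 720 − 240 = 480.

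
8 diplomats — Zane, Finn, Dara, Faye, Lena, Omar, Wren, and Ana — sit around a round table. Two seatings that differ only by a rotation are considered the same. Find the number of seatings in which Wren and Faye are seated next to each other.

Treat {Wren, Faye} as one unit (2 internal orders) and seat the resulting 7 units around the table: (6)! circular arrangements.
So 2 × (6)! = 2 × 720 = 1440.

1440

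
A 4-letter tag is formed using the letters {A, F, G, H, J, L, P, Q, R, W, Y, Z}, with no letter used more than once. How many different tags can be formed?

11880

Choose and order 4 of the 12 symbols: the first letter has 12 options, the next 11, then 10, 9.
That product is 12 × 11 × 10 × 9 = 11880.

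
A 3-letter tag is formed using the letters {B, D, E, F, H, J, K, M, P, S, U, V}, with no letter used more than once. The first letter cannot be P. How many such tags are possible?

1210

The first letter has 12−1 = 11 choices (anything except P).
The remaining 2 letters are filled from the other 11 symbols without repetition: 11 × 10 = 110.
Total: 11 × 110 = 1210.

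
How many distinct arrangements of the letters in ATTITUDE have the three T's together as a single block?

Treat the 3 copies of T as a single block. The multiset to arrange is then {TTT, A, D, E, I, U}, 6 items in all.
All 6 items are distinct, so there are (6)! = 720 arrangements.

720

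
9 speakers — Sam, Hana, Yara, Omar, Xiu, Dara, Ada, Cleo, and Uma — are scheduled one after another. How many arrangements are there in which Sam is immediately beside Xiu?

80640

Glue Sam and Xiu into one block (2 internal orders), leaving 8 units to arrange in a row.
That gives 2 × 8! = 2 × 40320 = 80640.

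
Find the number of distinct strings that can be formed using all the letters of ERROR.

20

ERROR has 5 letters with R appearing 3 times.
Dividing 5! = 120 by 3! = 6 for the repeated letters gives 20.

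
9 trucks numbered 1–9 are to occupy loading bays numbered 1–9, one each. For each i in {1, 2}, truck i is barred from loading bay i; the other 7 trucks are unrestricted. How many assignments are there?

287280

Let Aᵢ (for i ∈ {1, 2}) be the placements that put truck i in its forbidden loading bay. Any j of these fix j positions, leaving (9−j)! ways to fill the rest, and there are C(2,j) ways to pick which j.
By inclusion–exclusion, the number of valid placements is Σ_{j=0}^{2} (−1)^j C(2,j)·(9−j)!.
Computing: 362880 − 80640 + 5040 = 287280.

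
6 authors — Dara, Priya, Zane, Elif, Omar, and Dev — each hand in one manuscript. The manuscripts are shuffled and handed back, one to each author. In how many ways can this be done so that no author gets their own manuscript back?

265

Count assignments avoiding every fixed point. For any j of the 6 authors fixed to their own manuscript, the other 6−j can be arranged in (6−j)! ways.
By inclusion–exclusion this is Σ_{j=0}^{6} (−1)^j C(6,j)·(6−j)!.
Computing: 720 − 720 + 360 − 120 + 30 − 6 + 1 = 265.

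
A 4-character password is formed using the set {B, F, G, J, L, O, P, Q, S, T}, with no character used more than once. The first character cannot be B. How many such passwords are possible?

The first character has 10−1 = 9 choices (anything except B).
The remaining 3 characters are filled from the other 9 symbols without repetition: 9 × 8 × 7 = 504.
Total: 9 × 504 = 4536.

4536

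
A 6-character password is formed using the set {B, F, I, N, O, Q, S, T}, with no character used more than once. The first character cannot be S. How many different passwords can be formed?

The first character has 8−1 = 7 choices (anything except S).
The remaining 5 characters are filled from the other 7 symbols without repetition: 7 × 6 × 5 × 4 × 3 = 2520.
Total: 7 × 2520 = 17640.

17640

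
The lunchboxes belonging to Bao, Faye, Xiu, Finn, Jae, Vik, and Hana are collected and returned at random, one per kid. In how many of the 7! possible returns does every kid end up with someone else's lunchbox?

This is the derangement count D_7: permutations of 7 items with no fixed point.
By inclusion–exclusion this is Σ_{j=0}^{7} (−1)^j C(7,j)·(7−j)!.
Computing: 5040 − 5040 + 2520 − 840 + 210 − 42 + 7 − 1 = 1854.

1854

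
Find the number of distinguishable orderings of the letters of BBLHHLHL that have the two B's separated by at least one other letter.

420

Total arrangements of BBLHHLHL: 8!/(3!·3!·2!) = 560.
If the two B's are adjacent, glue them into one block, leaving 7 items to arrange: (7)!/(3!·3!) = 140 ways.
Subtracting, 560 − 140 = 420 arrangements keep the B's apart.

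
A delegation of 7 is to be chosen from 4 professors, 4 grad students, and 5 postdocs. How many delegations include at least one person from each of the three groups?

Total 7-person selections from all 13: C(13,7) = 1716.
Selections missing a whole group: no professors → C(9,7) = 36; no grad students → C(9,7) = 36; no postdocs → C(8,7) = 8.
Add back selections omitting two groups (i.e. drawn from a single group): C(4,7) + C(4,7) + C(5,7) = 0.
By inclusion–exclusion: 1716 − 80 + 0 = 1636.

1636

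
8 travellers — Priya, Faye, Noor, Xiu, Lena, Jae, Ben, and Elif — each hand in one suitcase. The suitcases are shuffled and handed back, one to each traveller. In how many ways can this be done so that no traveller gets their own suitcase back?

14833

Count assignments avoiding every fixed point. For any j of the 8 travellers fixed to their own suitcase, the other 8−j can be arranged in (8−j)! ways.
By inclusion–exclusion this is Σ_{j=0}^{8} (−1)^j C(8,j)·(8−j)!.
Computing: 40320 − 40320 + 20160 − 6720 + 1680 − 336 + 56 − 8 + 1 = 14833.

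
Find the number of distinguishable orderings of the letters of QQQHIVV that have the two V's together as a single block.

120

Treat the 2 copies of V as a single block. The multiset to arrange is then {VV, H, I, Q, Q, Q}, 6 items in all.
That gives (6)!/(3!) = 120 arrangements.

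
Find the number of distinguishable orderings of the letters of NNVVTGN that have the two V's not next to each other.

300

Total arrangements of NNVVTGN: 7!/(3!·2!) = 420.
Arrangements with the V's together: treat VV as one letter, giving (6)!/(3!) = 120.
Hence 420 − 120 = 300.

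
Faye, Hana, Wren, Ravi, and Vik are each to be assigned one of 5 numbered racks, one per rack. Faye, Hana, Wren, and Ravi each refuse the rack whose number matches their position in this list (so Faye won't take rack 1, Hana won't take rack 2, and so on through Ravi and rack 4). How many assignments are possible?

53

Let Aᵢ (for 1 ≤ i ≤ 4) be the placements that put person i in their forbidden rack. Any j of these fix j positions, leaving (5−j)! ways to fill the rest, and there are C(4,j) ways to pick which j.
By inclusion–exclusion, the number of valid placements is Σ_{j=0}^{4} (−1)^j C(4,j)·(5−j)!.
Computing: 120 − 96 + 36 − 8 + 1 = 53.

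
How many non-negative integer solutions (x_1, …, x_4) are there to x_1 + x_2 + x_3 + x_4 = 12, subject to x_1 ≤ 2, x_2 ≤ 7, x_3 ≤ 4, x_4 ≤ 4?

44

Without the upper bounds there are C(15,3) = 455 ways to split 12 among 4 variables.
Subtract solutions that violate a single cap (substitute x_i' = x_i − (cap_i+1)): x_1 ≥ 3 gives C(12,3) = 220; x_2 ≥ 8 gives C(7,3) = 35; x_3 ≥ 5 gives C(10,3) = 120; x_4 ≥ 5 gives C(10,3) = 120. Together 495.
Add back pairs where two caps are both exceeded: 4 + 35 + 35 + 0 + 0 + 10 = 84.
By inclusion–exclusion the count is 455 − 495 + 84 = 44.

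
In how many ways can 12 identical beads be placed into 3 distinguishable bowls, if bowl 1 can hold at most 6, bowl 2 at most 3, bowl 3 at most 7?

Ignoring the caps, the number of non-negative solutions to x_1+…+x_3 = 12 is C(14,2) = 91.
Subtract solutions that violate a single cap (substitute x_i' = x_i − (cap_i+1)): x_1 ≥ 7 gives C(7,2) = 21; x_2 ≥ 4 gives C(10,2) = 45; x_3 ≥ 8 gives C(6,2) = 15. Together 81.
Add back pairs where two caps are both exceeded: 3 + 0 + 1 = 4.
By inclusion–exclusion the count is 91 − 81 + 4 = 14.

14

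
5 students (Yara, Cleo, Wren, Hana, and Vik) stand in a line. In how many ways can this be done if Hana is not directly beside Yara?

72

There are 5! = 120 arrangements in all. If Hana and Yara are adjacent, merging them into one block gives 2·(4)! = 48 arrangements.
So 120 − 48 = 72 arrangements keep them apart.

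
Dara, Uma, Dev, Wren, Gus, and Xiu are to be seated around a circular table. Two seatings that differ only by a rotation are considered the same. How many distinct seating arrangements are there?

120

Seat Dara anywhere (absorbing the rotational symmetry), then permute the other 5: (5)! = 120.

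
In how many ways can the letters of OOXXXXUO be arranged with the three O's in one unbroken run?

30

Treat the 3 copies of O as a single block. The multiset to arrange is then {OOO, U, X, X, X, X}, 6 items in all.
That gives (6)!/(4!) = 30 arrangements.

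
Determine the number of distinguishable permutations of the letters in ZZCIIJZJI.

Letter multiplicities in ZZCIIJZJI: C×1, I×3, J×2, Z×3.
Dividing 9! = 362880 by 3!·3!·2! = 72 for the repeated letters gives 5040.

5040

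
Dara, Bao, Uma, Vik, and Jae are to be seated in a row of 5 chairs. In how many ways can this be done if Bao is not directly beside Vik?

There are 5! = 120 arrangements in all. If Bao and Vik are adjacent, merging them into one block gives 2·(4)! = 48 arrangements.
So 120 − 48 = 72 arrangements keep them apart.

72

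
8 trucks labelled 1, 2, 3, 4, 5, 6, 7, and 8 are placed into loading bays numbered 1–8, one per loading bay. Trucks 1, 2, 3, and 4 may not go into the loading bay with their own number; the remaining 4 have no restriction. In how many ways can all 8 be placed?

Let Aᵢ (for 1 ≤ i ≤ 4) be the placements that put truck i in its forbidden loading bay. Any j of these fix j positions, leaving (8−j)! ways to fill the rest, and there are C(4,j) ways to pick which j.
By inclusion–exclusion, the number of valid placements is Σ_{j=0}^{4} (−1)^j C(4,j)·(8−j)!.
Computing: 40320 − 20160 + 4320 − 480 + 24 = 24024.

24024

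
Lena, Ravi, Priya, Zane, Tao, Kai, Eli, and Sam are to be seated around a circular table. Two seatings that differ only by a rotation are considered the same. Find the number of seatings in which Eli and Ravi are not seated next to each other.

3600

All circular seatings of 8 people number (7)! = 5040.
Seatings with Eli beside Ravi: treat them as a block with 2 internal orders, giving 2 × (6)! = 1440.
Subtracting, 5040 − 1440 = 3600.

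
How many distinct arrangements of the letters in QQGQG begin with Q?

6

Fix Q in the first position and arrange the remaining 4 letters.
Those 4 letters have G appearing twice and Q appearing twice, giving (4)!/(2!·2!) = 6.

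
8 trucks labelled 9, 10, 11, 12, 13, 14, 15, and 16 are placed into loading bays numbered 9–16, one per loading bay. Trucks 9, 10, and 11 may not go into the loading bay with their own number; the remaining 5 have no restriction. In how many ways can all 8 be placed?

27240

Let Aᵢ (for i ∈ {9, 10, 11}) be the placements that put truck i in its forbidden loading bay. Any j of these fix j positions, leaving (8−j)! ways to fill the rest, and there are C(3,j) ways to pick which j.
By inclusion–exclusion, the number of valid placements is Σ_{j=0}^{3} (−1)^j C(3,j)·(8−j)!.
Computing: 40320 − 15120 + 2160 − 120 = 27240.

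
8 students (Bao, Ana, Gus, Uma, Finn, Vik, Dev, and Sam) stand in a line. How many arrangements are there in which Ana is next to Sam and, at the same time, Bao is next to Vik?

Treat {Ana,Sam} as one block (2 orders) and {Bao,Vik} as another (2 orders).
That leaves 6 units to arrange: 2 × 2 × 6! = 4 × 720 = 2880.

2880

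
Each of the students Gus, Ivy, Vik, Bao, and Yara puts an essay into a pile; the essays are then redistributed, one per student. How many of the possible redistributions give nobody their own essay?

This is the derangement count D_5: permutations of 5 items with no fixed point.
By inclusion–exclusion this is Σ_{j=0}^{5} (−1)^j C(5,j)·(5−j)!.
Computing: 120 − 120 + 60 − 20 + 5 − 1 = 44.

44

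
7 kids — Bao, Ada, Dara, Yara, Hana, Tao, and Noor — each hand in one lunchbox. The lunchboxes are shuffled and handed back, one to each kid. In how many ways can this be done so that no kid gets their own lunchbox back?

This is the derangement count D_7: permutations of 7 items with no fixed point.
By inclusion–exclusion this is Σ_{j=0}^{7} (−1)^j C(7,j)·(7−j)!.
Computing: 5040 − 5040 + 2520 − 840 + 210 − 42 + 7 − 1 = 1854.

1854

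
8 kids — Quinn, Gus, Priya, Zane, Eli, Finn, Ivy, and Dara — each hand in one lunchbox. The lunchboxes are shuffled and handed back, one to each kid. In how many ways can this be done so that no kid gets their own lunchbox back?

14833

Let Aᵢ be the assignments in which kid i gets their own lunchbox. We want the size of the complement of A₁∪…∪A_8.
By inclusion–exclusion this is Σ_{j=0}^{8} (−1)^j C(8,j)·(8−j)!.
Computing: 40320 − 40320 + 20160 − 6720 + 1680 − 336 + 56 − 8 + 1 = 14833.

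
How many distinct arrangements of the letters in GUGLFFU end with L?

90

With the last slot taken by L, it remains to arrange the other 6 letters (GUGFFU).
Those 6 letters have F appearing twice, G appearing twice, and U appearing twice, giving (6)!/(2!·2!·2!) = 90.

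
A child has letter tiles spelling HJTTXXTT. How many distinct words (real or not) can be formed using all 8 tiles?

HJTTXXTT has 8 letters with T appearing 4 times and X appearing twice.
The number of distinct arrangements is 8!/(4!·2!) = 40320/48 = 840.

840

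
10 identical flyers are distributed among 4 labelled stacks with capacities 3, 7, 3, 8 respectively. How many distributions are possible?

Without the upper bounds there are C(13,3) = 286 ways to split 10 among 4 stacks.
Subtract solutions that violate a single cap (substitute x_i' = x_i − (cap_i+1)): x_1 ≥ 4 gives C(9,3) = 84; x_2 ≥ 8 gives C(5,3) = 10; x_3 ≥ 4 gives C(9,3) = 84; x_4 ≥ 9 gives C(4,3) = 4. Together 182.
Add back pairs where two caps are both exceeded: 0 + 10 + 0 + 0 + 0 + 0 = 10.
By inclusion–exclusion the count is 286 − 182 + 10 = 114.

114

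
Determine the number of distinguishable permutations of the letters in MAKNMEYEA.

MAKNMEYEA has 9 letters with A appearing twice, E appearing twice, and M appearing twice.
The number of distinct arrangements is 9!/(2!·2!·2!) = 362880/8 = 45360.

45360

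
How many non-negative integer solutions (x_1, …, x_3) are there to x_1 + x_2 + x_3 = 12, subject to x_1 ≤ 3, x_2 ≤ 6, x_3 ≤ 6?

10

Without the upper bounds there are C(14,2) = 91 ways to split 12 among 3 variables.
Subtract solutions that violate a single cap (substitute x_i' = x_i − (cap_i+1)): x_1 ≥ 4 gives C(10,2) = 45; x_2 ≥ 7 gives C(7,2) = 21; x_3 ≥ 7 gives C(7,2) = 21. Together 87.
Add back pairs where two caps are both exceeded: 3 + 3 + 0 = 6.
By inclusion–exclusion the count is 91 − 87 + 6 = 10.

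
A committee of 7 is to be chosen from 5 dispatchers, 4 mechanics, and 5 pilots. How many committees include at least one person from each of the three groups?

3240

With no constraint there are C(14,7) = 3432 possible selections.
Selections missing a whole group: no dispatchers → C(9,7) = 36; no mechanics → C(10,7) = 120; no pilots → C(9,7) = 36.
Add back selections omitting two groups (i.e. drawn from a single group): C(5,7) + C(4,7) + C(5,7) = 0.
By inclusion–exclusion: 3432 − 192 + 0 = 3240.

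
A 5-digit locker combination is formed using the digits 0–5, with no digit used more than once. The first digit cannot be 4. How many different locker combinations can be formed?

600

The first digit has 6−1 = 5 choices (anything except 4).
The remaining 4 digits are filled from the other 5 symbols without repetition: 5 × 4 × 3 × 2 = 120.
Total: 5 × 120 = 600.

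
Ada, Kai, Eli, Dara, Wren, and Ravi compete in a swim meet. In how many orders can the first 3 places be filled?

120

There are 6 choices for 1st place, 5 for 2nd, and 4 for 3rd.
That gives 6 × 5 × 4 = 120.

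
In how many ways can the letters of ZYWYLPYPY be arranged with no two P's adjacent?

Total arrangements of ZYWYLPYPY: 9!/(4!·2!) = 7560.
Arrangements with the P's together: treat PP as one letter, giving (8)!/(4!) = 1680.
Hence 7560 − 1680 = 5880.

5880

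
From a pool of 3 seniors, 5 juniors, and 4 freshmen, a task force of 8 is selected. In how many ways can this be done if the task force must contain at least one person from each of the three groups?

Total 8-person selections from all 12: C(12,8) = 495.
Subtract selections that omit an entire group: no seniors → C(9,8) = 9; no juniors → C(7,8) = 0; no freshmen → C(8,8) = 1.
Add back selections omitting two groups (i.e. drawn from a single group): C(3,8) + C(5,8) + C(4,8) = 0.
By inclusion–exclusion: 495 − 10 + 0 = 485.

485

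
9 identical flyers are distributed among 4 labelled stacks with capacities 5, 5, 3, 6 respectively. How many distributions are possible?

Ignoring the caps, the number of non-negative solutions to x_1+…+x_4 = 9 is C(12,3) = 220.
Subtract solutions that violate a single cap (substitute x_i' = x_i − (cap_i+1)): x_1 ≥ 6 gives C(6,3) = 20; x_2 ≥ 6 gives C(6,3) = 20; x_3 ≥ 4 gives C(8,3) = 56; x_4 ≥ 7 gives C(5,3) = 10. Together 106.
No two caps can be exceeded simultaneously, so the pair terms are all 0.
By inclusion–exclusion the count is 220 − 106 + 0 = 114.

114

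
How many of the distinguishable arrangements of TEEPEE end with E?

Fix E in the last position and arrange the remaining 5 letters.
Those 5 letters have E appearing 3 times, giving (5)!/(3!) = 20.

20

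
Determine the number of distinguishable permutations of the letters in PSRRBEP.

PSRRBEP has 7 letters with P appearing twice and R appearing twice.
The number of distinct arrangements is 7!/(2!·2!) = 5040/4 = 1260.

1260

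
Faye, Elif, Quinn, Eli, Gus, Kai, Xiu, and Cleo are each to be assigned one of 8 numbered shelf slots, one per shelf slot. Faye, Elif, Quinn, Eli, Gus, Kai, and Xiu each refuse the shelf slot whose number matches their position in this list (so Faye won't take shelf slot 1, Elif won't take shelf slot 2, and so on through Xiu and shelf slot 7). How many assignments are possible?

16687

Let Aᵢ (for 1 ≤ i ≤ 7) be the placements that put person i in their forbidden shelf slot. Any j of these fix j positions, leaving (8−j)! ways to fill the rest, and there are C(7,j) ways to pick which j.
By inclusion–exclusion, the number of valid placements is Σ_{j=0}^{7} (−1)^j C(7,j)·(8−j)!.
Computing: 40320 − 35280 + 15120 − 4200 + 840 − 126 + 14 − 1 = 16687.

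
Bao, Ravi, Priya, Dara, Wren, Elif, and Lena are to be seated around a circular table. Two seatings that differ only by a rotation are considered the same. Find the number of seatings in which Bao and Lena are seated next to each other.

Treat {Bao, Lena} as one unit (2 internal orders) and seat the resulting 6 units around the table: (5)! circular arrangements.
So 2 × (5)! = 2 × 120 = 240.

240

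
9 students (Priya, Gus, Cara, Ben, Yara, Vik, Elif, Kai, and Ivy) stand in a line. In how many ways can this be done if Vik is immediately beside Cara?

80640

Glue Vik and Cara into one block (2 internal orders), leaving 8 units to arrange in a row.
That gives 2 × 8! = 2 × 40320 = 80640.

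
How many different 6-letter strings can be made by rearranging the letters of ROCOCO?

The 6 letters of ROCOCO have repeats: C appearing twice and O appearing 3 times.
Dividing 6! = 720 by 3!·2! = 12 for the repeated letters gives 60.

60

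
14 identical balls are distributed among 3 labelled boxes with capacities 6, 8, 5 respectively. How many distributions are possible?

Without the upper bounds there are C(16,2) = 120 ways to split 14 among 3 boxes.
Subtract solutions that violate a single cap (substitute x_i' = x_i − (cap_i+1)): x_1 ≥ 7 gives C(9,2) = 36; x_2 ≥ 9 gives C(7,2) = 21; x_3 ≥ 6 gives C(10,2) = 45. Together 102.
Add back pairs where two caps are both exceeded: 0 + 3 + 0 = 3.
By inclusion–exclusion the count is 120 − 102 + 3 = 21.

21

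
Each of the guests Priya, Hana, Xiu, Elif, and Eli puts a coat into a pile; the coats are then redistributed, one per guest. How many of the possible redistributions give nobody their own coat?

Count assignments avoiding every fixed point. For any j of the 5 guests fixed to their own coat, the other 5−j can be arranged in (5−j)! ways.
By inclusion–exclusion this is Σ_{j=0}^{5} (−1)^j C(5,j)·(5−j)!.
Computing: 120 − 120 + 60 − 20 + 5 − 1 = 44.

44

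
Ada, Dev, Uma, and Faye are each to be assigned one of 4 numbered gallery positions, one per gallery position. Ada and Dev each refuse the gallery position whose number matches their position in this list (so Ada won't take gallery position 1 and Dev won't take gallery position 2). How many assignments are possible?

14

Let Aᵢ (for i ∈ {1, 2}) be the placements that put person i in their forbidden gallery position. Any j of these fix j positions, leaving (4−j)! ways to fill the rest, and there are C(2,j) ways to pick which j.
By inclusion–exclusion, the number of valid placements is Σ_{j=0}^{2} (−1)^j C(2,j)·(4−j)!.
Computing: 24 − 12 + 2 = 14.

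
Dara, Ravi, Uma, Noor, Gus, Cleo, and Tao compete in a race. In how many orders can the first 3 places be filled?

There are 7 choices for 1st place, 6 for 2nd, and 5 for 3rd.
That gives 7 × 6 × 5 = 210.

210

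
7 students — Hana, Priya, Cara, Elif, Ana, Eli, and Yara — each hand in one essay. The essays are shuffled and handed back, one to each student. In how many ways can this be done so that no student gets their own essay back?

Count assignments avoiding every fixed point. For any j of the 7 students fixed to their own essay, the other 7−j can be arranged in (7−j)! ways.
By inclusion–exclusion this is Σ_{j=0}^{7} (−1)^j C(7,j)·(7−j)!.
Computing: 5040 − 5040 + 2520 − 840 + 210 − 42 + 7 − 1 = 1854.

1854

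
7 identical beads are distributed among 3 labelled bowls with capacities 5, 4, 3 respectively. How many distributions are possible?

By stars and bars, unrestricted non-negative solutions to x_1+…+x_3 = 7 number C(7+2,2) = 36.
Subtract solutions that violate a single cap (substitute x_i' = x_i − (cap_i+1)): x_1 ≥ 6 gives C(3,2) = 3; x_2 ≥ 5 gives C(4,2) = 6; x_3 ≥ 4 gives C(5,2) = 10. Together 19.
No two caps can be exceeded simultaneously, so the pair terms are all 0.
By inclusion–exclusion the count is 36 − 19 + 0 = 17.

17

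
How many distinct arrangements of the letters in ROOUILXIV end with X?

10080

With the last slot taken by X, it remains to arrange the other 8 letters (ROOUILIV).
Those 8 letters have I appearing twice and O appearing twice, giving (8)!/(2!·2!) = 10080.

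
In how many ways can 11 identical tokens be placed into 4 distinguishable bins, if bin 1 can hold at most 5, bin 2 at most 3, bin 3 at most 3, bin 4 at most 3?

20

By stars and bars, unrestricted non-negative solutions to x_1+…+x_4 = 11 number C(11+3,3) = 364.
Subtract solutions that violate a single cap (substitute x_i' = x_i − (cap_i+1)): x_1 ≥ 6 gives C(8,3) = 56; x_2 ≥ 4 gives C(10,3) = 120; x_3 ≥ 4 gives C(10,3) = 120; x_4 ≥ 4 gives C(10,3) = 120. Together 416.
Add back pairs where two caps are both exceeded: 4 + 4 + 4 + 20 + 20 + 20 = 72.
By inclusion–exclusion the count is 364 − 416 + 72 = 20.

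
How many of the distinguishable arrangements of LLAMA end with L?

12

Fix L in the last position and arrange the remaining 4 letters.
Those 4 letters have A appearing twice, giving (4)!/(2!) = 12.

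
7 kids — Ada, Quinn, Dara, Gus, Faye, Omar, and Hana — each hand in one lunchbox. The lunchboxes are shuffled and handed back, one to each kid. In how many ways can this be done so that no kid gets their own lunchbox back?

1854

Let Aᵢ be the assignments in which kid i gets their own lunchbox. We want the size of the complement of A₁∪…∪A_7.
By inclusion–exclusion this is Σ_{j=0}^{7} (−1)^j C(7,j)·(7−j)!.
Computing: 5040 − 5040 + 2520 − 840 + 210 − 42 + 7 − 1 = 1854.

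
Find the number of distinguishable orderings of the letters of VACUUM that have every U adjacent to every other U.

120

Treat the 2 copies of U as a single block. The multiset to arrange is then {UU, A, C, M, V}, 5 items in all.
All 5 items are distinct, so there are (5)! = 120 arrangements.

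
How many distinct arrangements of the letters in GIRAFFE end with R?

Fix R in the last position and arrange the remaining 6 letters.
Those 6 letters have F appearing twice, giving (6)!/(2!) = 360.

360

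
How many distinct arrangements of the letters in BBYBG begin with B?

12

With the first slot taken by B, it remains to arrange the other 4 letters (BYBG).
Those 4 letters have B appearing twice, giving (4)!/(2!) = 12.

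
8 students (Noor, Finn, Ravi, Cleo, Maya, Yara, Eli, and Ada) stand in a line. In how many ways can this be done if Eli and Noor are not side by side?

30240

There are 8! = 40320 arrangements in all. If Eli and Noor are adjacent, merging them into one block gives 2·(7)! = 10080 arrangements.
Complementary counting: 40320 − 10080 = 30240.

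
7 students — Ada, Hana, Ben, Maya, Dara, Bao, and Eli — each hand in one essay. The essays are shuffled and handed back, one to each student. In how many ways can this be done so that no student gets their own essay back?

Count assignments avoiding every fixed point. For any j of the 7 students fixed to their own essay, the other 7−j can be arranged in (7−j)! ways.
By inclusion–exclusion this is Σ_{j=0}^{7} (−1)^j C(7,j)·(7−j)!.
Computing: 5040 − 5040 + 2520 − 840 + 210 − 42 + 7 − 1 = 1854.

1854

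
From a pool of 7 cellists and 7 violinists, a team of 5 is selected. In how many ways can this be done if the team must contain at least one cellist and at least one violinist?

1960

Unrestricted: C(14,5) = 2002 ways to pick any 5 of the 14.
Selections missing a whole group: no cellists → C(7,5) = 21; no violinists → C(7,5) = 21.
Both groups omitted at once is impossible, so 2002 − 42 = 1960.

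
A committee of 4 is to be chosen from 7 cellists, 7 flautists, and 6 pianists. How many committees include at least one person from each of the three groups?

2499

Unrestricted: C(20,4) = 4845 ways to pick any 4 of the 20.
Selections missing a whole group: no cellists → C(13,4) = 715; no flautists → C(13,4) = 715; no pianists → C(14,4) = 1001.
Add back selections omitting two groups (i.e. drawn from a single group): C(7,4) + C(7,4) + C(6,4) = 85.
By inclusion–exclusion: 4845 − 2431 + 85 = 2499.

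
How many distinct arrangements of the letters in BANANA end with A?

Fix A in the last position and arrange the remaining 5 letters.
Those 5 letters have A appearing twice and N appearing twice, giving (5)!/(2!·2!) = 30.

30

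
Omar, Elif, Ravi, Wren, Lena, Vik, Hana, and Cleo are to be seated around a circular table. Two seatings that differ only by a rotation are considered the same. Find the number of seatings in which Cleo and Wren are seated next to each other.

Glue Cleo and Wren into a block (2 internal orders). Seating 7 units around a circle gives (6)! arrangements.
So 2 × (6)! = 2 × 720 = 1440.

1440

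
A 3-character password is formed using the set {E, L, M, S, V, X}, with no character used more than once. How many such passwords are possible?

With no repetition, fill the 3 characters in order: 6 choices, then 5, down to 4.
6 × 5 × 4 = 120.

120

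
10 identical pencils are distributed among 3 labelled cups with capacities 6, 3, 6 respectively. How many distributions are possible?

By stars and bars, unrestricted non-negative solutions to x_1+…+x_3 = 10 number C(10+2,2) = 66.
Subtract solutions that violate a single cap (substitute x_i' = x_i − (cap_i+1)): x_1 ≥ 7 gives C(5,2) = 10; x_2 ≥ 4 gives C(8,2) = 28; x_3 ≥ 7 gives C(5,2) = 10. Together 48.
No two caps can be exceeded simultaneously, so the pair terms are all 0.
By inclusion–exclusion the count is 66 − 48 + 0 = 18.

18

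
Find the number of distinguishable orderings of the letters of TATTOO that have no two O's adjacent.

There are 6!/(3!·2!) = 60 arrangements of TATTOO in total.
If the two O's are adjacent, glue them into one block, leaving 5 items to arrange: (5)!/(3!) = 20 ways.
Subtracting, 60 − 20 = 40 arrangements keep the O's apart.

40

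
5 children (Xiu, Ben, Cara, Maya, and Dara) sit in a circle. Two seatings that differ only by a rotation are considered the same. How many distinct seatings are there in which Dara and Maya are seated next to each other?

12

Treat {Dara, Maya} as one unit (2 internal orders) and seat the resulting 4 units around the table: (3)! circular arrangements.
So 2 × (3)! = 2 × 6 = 12.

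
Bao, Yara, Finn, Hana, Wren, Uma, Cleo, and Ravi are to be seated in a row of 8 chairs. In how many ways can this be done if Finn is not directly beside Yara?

30240

There are 8! = 40320 arrangements in all. If Finn and Yara are adjacent, merging them into one block gives 2·(7)! = 10080 arrangements.
Complementary counting: 40320 − 10080 = 30240.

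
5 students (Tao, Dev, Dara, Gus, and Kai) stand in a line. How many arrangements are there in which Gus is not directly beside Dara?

72

Of the 5! = 120 arrangements, those with Gus and Dara adjacent number 2 × 4! = 48 (treat the pair as a block with 2 internal orders).
So 120 − 48 = 72 arrangements keep them apart.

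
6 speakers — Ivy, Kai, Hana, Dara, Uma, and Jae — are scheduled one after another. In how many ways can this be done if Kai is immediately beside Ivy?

Treat {Kai, Ivy} as a single unit. There are 5 units to order, and the pair itself can be ordered 2 ways.
So the count is 2·(5)! = 240.

240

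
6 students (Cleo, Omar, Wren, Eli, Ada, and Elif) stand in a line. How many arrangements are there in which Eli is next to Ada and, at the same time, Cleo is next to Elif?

Treat {Eli,Ada} as one block (2 orders) and {Cleo,Elif} as another (2 orders).
That leaves 4 units to arrange: 2 × 2 × 4! = 4 × 24 = 96.

96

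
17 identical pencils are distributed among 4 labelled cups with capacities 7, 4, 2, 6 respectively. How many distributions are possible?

Without the upper bounds there are C(20,3) = 1140 ways to split 17 among 4 cups.
Subtract solutions that violate a single cap (substitute x_i' = x_i − (cap_i+1)): x_1 ≥ 8 gives C(12,3) = 220; x_2 ≥ 5 gives C(15,3) = 455; x_3 ≥ 3 gives C(17,3) = 680; x_4 ≥ 7 gives C(13,3) = 286. Together 1641.
Add back pairs where two caps are both exceeded: 35 + 84 + 10 + 220 + 56 + 120 = 525.
Subtract triples: 4 + 0 + 0 + 10 = 14.
By inclusion–exclusion the count is 1140 − 1641 + 525 − 14 = 10.

10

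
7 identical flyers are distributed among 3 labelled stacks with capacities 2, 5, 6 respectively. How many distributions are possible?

17

By stars and bars, unrestricted non-negative solutions to x_1+…+x_3 = 7 number C(7+2,2) = 36.
Subtract solutions that violate a single cap (substitute x_i' = x_i − (cap_i+1)): x_1 ≥ 3 gives C(6,2) = 15; x_2 ≥ 6 gives C(3,2) = 3; x_3 ≥ 7 gives C(2,2) = 1. Together 19.
No two caps can be exceeded simultaneously, so the pair terms are all 0.
By inclusion–exclusion the count is 36 − 19 + 0 = 17.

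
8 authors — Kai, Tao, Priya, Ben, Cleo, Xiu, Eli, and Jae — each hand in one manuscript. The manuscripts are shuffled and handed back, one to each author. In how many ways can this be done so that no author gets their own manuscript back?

Count assignments avoiding every fixed point. For any j of the 8 authors fixed to their own manuscript, the other 8−j can be arranged in (8−j)! ways.
By inclusion–exclusion this is Σ_{j=0}^{8} (−1)^j C(8,j)·(8−j)!.
Computing: 40320 − 40320 + 20160 − 6720 + 1680 − 336 + 56 − 8 + 1 = 14833.

14833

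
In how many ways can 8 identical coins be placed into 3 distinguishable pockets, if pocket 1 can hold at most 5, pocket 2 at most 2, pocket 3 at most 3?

By stars and bars, unrestricted non-negative solutions to x_1+…+x_3 = 8 number C(8+2,2) = 45.
Subtract solutions that violate a single cap (substitute x_i' = x_i − (cap_i+1)): x_1 ≥ 6 gives C(4,2) = 6; x_2 ≥ 3 gives C(7,2) = 21; x_3 ≥ 4 gives C(6,2) = 15. Together 42.
Add back pairs where two caps are both exceeded: 0 + 0 + 3 = 3.
By inclusion–exclusion the count is 45 − 42 + 3 = 6.

6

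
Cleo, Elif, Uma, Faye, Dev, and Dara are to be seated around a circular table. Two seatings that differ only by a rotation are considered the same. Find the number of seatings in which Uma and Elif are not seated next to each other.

72

All circular seatings of 6 people number (5)! = 120.
Those with Uma next to Elif: fuse the pair into one unit and seat 5 units around a circle — 2·(4)! = 48.
Subtracting, 120 − 48 = 72.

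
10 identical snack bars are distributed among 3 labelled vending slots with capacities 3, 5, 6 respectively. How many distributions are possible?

Without the upper bounds there are C(12,2) = 66 ways to split 10 among 3 vending slots.
Subtract solutions that violate a single cap (substitute x_i' = x_i − (cap_i+1)): x_1 ≥ 4 gives C(8,2) = 28; x_2 ≥ 6 gives C(6,2) = 15; x_3 ≥ 7 gives C(5,2) = 10. Together 53.
Add back pairs where two caps are both exceeded: 1 + 0 + 0 = 1.
By inclusion–exclusion the count is 66 − 53 + 1 = 14.

14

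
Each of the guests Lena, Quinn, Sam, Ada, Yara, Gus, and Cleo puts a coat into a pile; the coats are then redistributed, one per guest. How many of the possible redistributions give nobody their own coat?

1854

This is the derangement count D_7: permutations of 7 items with no fixed point.
By inclusion–exclusion this is Σ_{j=0}^{7} (−1)^j C(7,j)·(7−j)!.
Computing: 5040 − 5040 + 2520 − 840 + 210 − 42 + 7 − 1 = 1854.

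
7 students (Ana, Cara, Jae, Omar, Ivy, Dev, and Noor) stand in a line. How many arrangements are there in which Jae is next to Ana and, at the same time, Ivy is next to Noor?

Treat {Jae,Ana} as one block (2 orders) and {Ivy,Noor} as another (2 orders).
That leaves 5 units to arrange: 2 × 2 × 5! = 4 × 120 = 480.

480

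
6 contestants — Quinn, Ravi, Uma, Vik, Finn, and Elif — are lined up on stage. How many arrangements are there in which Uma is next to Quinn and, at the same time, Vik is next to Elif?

Treat {Uma,Quinn} as one block (2 orders) and {Vik,Elif} as another (2 orders).
That leaves 4 units to arrange: 2 × 2 × 4! = 4 × 24 = 96.

96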